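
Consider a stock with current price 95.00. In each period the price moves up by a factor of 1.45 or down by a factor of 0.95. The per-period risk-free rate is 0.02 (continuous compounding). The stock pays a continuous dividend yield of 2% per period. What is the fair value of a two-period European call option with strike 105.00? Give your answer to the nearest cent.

Per-period risk-free factor R = e^0.02 = 1.0202; dividend-adjusted growth = e^(0.02−0.02) = 1.0000.
Risk-neutral probability p = (1.0000 − 0.95)/(1.45 − 0.95) = 0.0500/0.5000 = 0.1000
Terminal stock prices: S_uu = 199.7, S_ud = 130.9, S_dd = 85.74
Terminal payoffs (S − K): max(94.74, 0) = 94.74, max(25.86, 0) = 25.86, max(-19.26, 0) = 0
Node u (S = 137.8): V_u = e^(−0.02)·[0.1000·94.7375 + 0.9000·25.8625] = 32.1015
Node d (S = 90.25): V_d = e^(−0.02)·[0.1000·25.8625 + 0.9000·0.0000] = 2.5350
Node 0 (S = 95): V_0 = e^(−0.02)·[0.1000·32.1015 + 0.9000·2.5350] = 5.3829

5.38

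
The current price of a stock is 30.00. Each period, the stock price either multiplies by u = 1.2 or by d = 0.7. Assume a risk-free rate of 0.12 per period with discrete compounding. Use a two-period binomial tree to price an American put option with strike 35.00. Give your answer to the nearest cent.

Risk-neutral probability p = (1 + 0.12 − 0.7)/(1.2 − 0.7) = 0.4200/0.5000 = 0.8400
Terminal stock prices: S_uu = 43.2, S_ud = 25.2, S_dd = 14.7
Terminal payoffs (K − S): max(-8.2, 0) = 0, max(9.8, 0) = 9.8, max(20.3, 0) = 20.3
Node u (S = 36): continuation = 1/1.12·[0.8400·0.0000 + 0.1600·9.8000] = 1.4000; exercise value = 0.0000 ≤ continuation, so V_u = 1.4000
Node d (S = 21): continuation = 1/1.12·[0.8400·9.8000 + 0.1600·20.3000] = 10.2500; exercise value = 14.0000 > continuation, so V_d = 14.0000 (exercise)
Node 0 (S = 30): continuation = 1/1.12·[0.8400·1.4000 + 0.1600·14.0000] = 3.0500; exercise value = 5.0000 > continuation, so V_0 = 5.0000 (exercise)

5.00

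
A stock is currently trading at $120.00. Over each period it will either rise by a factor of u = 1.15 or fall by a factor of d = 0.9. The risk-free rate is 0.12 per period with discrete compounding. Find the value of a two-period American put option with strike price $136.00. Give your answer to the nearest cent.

Risk-neutral probability p = (1 + 0.12 − 0.9)/(1.15 − 0.9) = 0.2200/0.2500 = 0.8800
Terminal stock prices: S_uu = 158.7, S_ud = 124.2, S_dd = 97.2
Terminal payoffs (K − S): max(-22.7, 0) = 0, max(11.8, 0) = 11.8, max(38.8, 0) = 38.8
Node u (S = 138): continuation = 1/1.12·[0.8800·0.0000 + 0.1200·11.8000] = 1.2643; exercise value = 0.0000 ≤ continuation, so V_u = 1.2643
Node d (S = 108): continuation = 1/1.12·[0.8800·11.8000 + 0.1200·38.8000] = 13.4286; exercise value = 28.0000 > continuation, so V_d = 28.0000 (exercise)
Node 0 (S = 120): continuation = 1/1.12·[0.8800·1.2643 + 0.1200·28.0000] = 3.9934; exercise value = 16.0000 > continuation, so V_0 = 16.0000 (exercise)

$16.00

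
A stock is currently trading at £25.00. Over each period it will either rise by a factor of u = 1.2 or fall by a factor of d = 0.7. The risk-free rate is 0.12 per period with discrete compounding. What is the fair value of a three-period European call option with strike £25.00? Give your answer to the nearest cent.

Risk-neutral probability p = (1 + 0.12 − 0.7)/(1.2 − 0.7) = 0.4200/0.5000 = 0.8400
Terminal stock prices: S_uuu = 43.2, S_uud = 25.2, S_udd = 14.7, S_ddd = 8.575
Terminal payoffs (S − K): max(18.2, 0) = 18.2, max(0.2, 0) = 0.2, max(-10.3, 0) = 0, max(-16.43, 0) = 0
Node uu (S = 36): V_uu = 1/1.12·[0.8400·18.2000 + 0.1600·0.2000] = 13.6786
Node ud (S = 21): V_ud = 1/1.12·[0.8400·0.2000 + 0.1600·0.0000] = 0.1500
Node dd (S = 12.25): V_dd = 1/1.12·[0.8400·0.0000 + 0.1600·0.0000] = 0.0000
Node u (S = 30): V_u = 1/1.12·[0.8400·13.6786 + 0.1600·0.1500] = 10.2804
Node d (S = 17.5): V_d = 1/1.12·[0.8400·0.1500 + 0.1600·0.0000] = 0.1125
Node 0 (S = 25): V_0 = 1/1.12·[0.8400·10.2804 + 0.1600·0.1125] = 7.7263

£7.73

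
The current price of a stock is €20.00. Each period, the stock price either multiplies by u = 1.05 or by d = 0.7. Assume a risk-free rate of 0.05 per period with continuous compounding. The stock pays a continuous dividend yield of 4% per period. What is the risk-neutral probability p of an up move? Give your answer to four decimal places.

Per-period risk-free factor R = e^0.05 = 1.0513; dividend-adjusted growth = e^(0.05−0.04) = 1.0101.
Risk-neutral probability p = (1.0101 − 0.7)/(1.05 − 0.7) = 0.3101/0.3500 = 0.8859

p = 0.8859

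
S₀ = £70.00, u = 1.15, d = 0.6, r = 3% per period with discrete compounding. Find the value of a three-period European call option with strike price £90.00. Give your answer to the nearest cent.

£7.20

Risk-neutral probability p = (1 + 0.03 − 0.6)/(1.15 − 0.6) = 0.4300/0.5500 = 0.7818
Terminal stock prices: S_uuu = 106.5, S_uud = 55.54, S_udd = 28.98, S_ddd = 15.12
Terminal payoffs (S − K): max(16.46, 0) = 16.46, max(-34.46, 0) = 0, max(-61.02, 0) = 0, max(-74.88, 0) = 0
Node uu (S = 92.57): V_uu = 1/1.03·[0.7818·16.4612 + 0.2182·0.0000] = 12.4949
Node ud (S = 48.3): V_ud = 1/1.03·[0.7818·0.0000 + 0.2182·0.0000] = 0.0000
Node dd (S = 25.2): V_dd = 1/1.03·[0.7818·0.0000 + 0.2182·0.0000] = 0.0000
Node u (S = 80.5): V_u = 1/1.03·[0.7818·12.4949 + 0.2182·0.0000] = 9.4842
Node d (S = 42): V_d = 1/1.03·[0.7818·0.0000 + 0.2182·0.0000] = 0.0000
Node 0 (S = 70): V_0 = 1/1.03·[0.7818·9.4842 + 0.2182·0.0000] = 7.1989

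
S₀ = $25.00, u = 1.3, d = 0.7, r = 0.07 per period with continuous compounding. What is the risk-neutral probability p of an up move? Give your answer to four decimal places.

Risk-neutral probability p = (e^0.07 − 0.7)/(1.3 − 0.7) = 0.3725/0.6000 = 0.6208

p = 0.6208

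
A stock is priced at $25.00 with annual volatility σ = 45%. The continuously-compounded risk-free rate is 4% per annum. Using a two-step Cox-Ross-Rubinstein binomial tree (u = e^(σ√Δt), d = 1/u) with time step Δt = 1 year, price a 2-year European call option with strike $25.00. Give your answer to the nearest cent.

$6.32

CRR parameters: u = e^(σ√Δt) = e^(0.45·√1) = 1.5683, d = 1/u = 0.6376
Per-period rate: rΔt = 0.04·1 = 0.04, so R = e^0.04 = 1.0408
Risk-neutral probability p = (e^0.04 − 0.6376)/(1.5683 − 0.6376) = 0.4032/0.9307 = 0.4332
Terminal stock prices: S_uu = 61.49, S_ud = 25, S_dd = 10.16
Terminal payoffs (S − K): max(36.49, 0) = 36.49, max(0, 0) = 0, max(-14.84, 0) = 0
Node u (S = 39.21): V_u = e^(−0.04)·[0.4332·36.4901 + 0.5668·0.0000] = 15.1881
Node d (S = 15.94): V_d = e^(−0.04)·[0.4332·0.0000 + 0.5668·0.0000] = 0.0000
Node 0 (S = 25): V_0 = e^(−0.04)·[0.4332·15.1881 + 0.5668·0.0000] = 6.3216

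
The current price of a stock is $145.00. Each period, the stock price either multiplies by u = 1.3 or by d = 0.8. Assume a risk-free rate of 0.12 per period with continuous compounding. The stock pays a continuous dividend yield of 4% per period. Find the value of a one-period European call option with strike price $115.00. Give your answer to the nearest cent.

Per-period risk-free factor R = e^0.12 = 1.1275; dividend-adjusted growth = e^(0.12−0.04) = 1.0833.
Risk-neutral probability p = (1.0833 − 0.8)/(1.3 − 0.8) = 0.2833/0.5000 = 0.5666
Terminal stock prices: S_u = 188.5, S_d = 116
Terminal payoffs (S − K): max(73.5, 0) = 73.5, max(1, 0) = 1
Node 0 (S = 145): V_0 = e^(−0.12)·[0.5666·73.5000 + 0.4334·1.0000] = 37.3186

$37.32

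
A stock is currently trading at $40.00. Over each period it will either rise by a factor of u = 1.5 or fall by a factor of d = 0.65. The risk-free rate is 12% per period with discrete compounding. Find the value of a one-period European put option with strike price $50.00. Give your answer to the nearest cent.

$9.58

Risk-neutral probability p = (1 + 0.12 − 0.65)/(1.5 − 0.65) = 0.4700/0.8500 = 0.5529
Terminal stock prices: S_u = 60, S_d = 26
Terminal payoffs (K − S): max(-10, 0) = 0, max(24, 0) = 24
Node 0 (S = 40): V_0 = 1/1.12·[0.5529·0.0000 + 0.4471·24.0000] = 9.5798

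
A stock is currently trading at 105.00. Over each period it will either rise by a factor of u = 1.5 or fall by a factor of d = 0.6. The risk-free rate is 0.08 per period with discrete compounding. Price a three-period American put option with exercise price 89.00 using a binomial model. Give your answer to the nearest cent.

Risk-neutral probability p = (1 + 0.08 − 0.6)/(1.5 − 0.6) = 0.4800/0.9000 = 0.5333
Terminal stock prices: S_uuu = 354.4, S_uud = 141.8, S_udd = 56.7, S_ddd = 22.68
Terminal payoffs (K − S): max(-265.4, 0) = 0, max(-52.75, 0) = 0, max(32.3, 0) = 32.3, max(66.32, 0) = 66.32
Node uu (S = 236.2): continuation = 1/1.08·[0.5333·0.0000 + 0.4667·0.0000] = 0.0000; exercise value = 0.0000 ≤ continuation, so V_uu = 0.0000
Node ud (S = 94.5): continuation = 1/1.08·[0.5333·0.0000 + 0.4667·32.3000] = 13.9568; exercise value = 0.0000 ≤ continuation, so V_ud = 13.9568
Node dd (S = 37.8): continuation = 1/1.08·[0.5333·32.3000 + 0.4667·66.3200] = 44.6074; exercise value = 51.2000 > continuation, so V_dd = 51.2000 (exercise)
Node u (S = 157.5): continuation = 1/1.08·[0.5333·0.0000 + 0.4667·13.9568] = 6.0307; exercise value = 0.0000 ≤ continuation, so V_u = 6.0307
Node d (S = 63): continuation = 1/1.08·[0.5333·13.9568 + 0.4667·51.2000] = 29.0157; exercise value = 26.0000 ≤ continuation, so V_d = 29.0157
Node 0 (S = 105): continuation = 1/1.08·[0.5333·6.0307 + 0.4667·29.0157] = 15.5158; exercise value = 0.0000 ≤ continuation, so V_0 = 15.5158

15.52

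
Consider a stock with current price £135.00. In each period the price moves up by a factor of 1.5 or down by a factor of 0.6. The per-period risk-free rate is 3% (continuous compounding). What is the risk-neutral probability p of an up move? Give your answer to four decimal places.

Risk-neutral probability p = (e^0.03 − 0.6)/(1.5 − 0.6) = 0.4305/0.9000 = 0.4783

p = 0.4783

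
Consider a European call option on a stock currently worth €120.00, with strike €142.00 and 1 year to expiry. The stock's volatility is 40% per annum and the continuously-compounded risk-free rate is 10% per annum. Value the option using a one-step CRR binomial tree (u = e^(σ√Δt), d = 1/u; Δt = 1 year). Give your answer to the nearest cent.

€17.73

CRR parameters: u = e^(σ√Δt) = e^(0.4·√1) = 1.4918, d = 1/u = 0.6703
Per-period rate: rΔt = 0.1·1 = 0.1, so R = e^0.1 = 1.1052
Risk-neutral probability p = (e^0.1 − 0.6703)/(1.4918 − 0.6703) = 0.4349/0.8215 = 0.5293
Terminal stock prices: S_u = 179, S_d = 80.44
Terminal payoffs (S − K): max(37.02, 0) = 37.02, max(-61.56, 0) = 0
Node 0 (S = 120): V_0 = e^(−0.1)·[0.5293·37.0190 + 0.4707·0.0000] = 17.7307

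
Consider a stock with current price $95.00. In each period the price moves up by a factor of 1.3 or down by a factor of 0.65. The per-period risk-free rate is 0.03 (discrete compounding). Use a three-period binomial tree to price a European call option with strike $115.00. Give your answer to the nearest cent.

$17.14

Risk-neutral probability p = (1 + 0.03 − 0.65)/(1.3 − 0.65) = 0.3800/0.6500 = 0.5846
Terminal stock prices: S_uuu = 208.7, S_uud = 104.4, S_udd = 52.18, S_ddd = 26.09
Terminal payoffs (S − K): max(93.72, 0) = 93.72, max(-10.64, 0) = 0, max(-62.82, 0) = 0, max(-88.91, 0) = 0
Node uu (S = 160.6): V_uu = 1/1.03·[0.5846·93.7150 + 0.4154·0.0000] = 53.1915
Node ud (S = 80.28): V_ud = 1/1.03·[0.5846·0.0000 + 0.4154·0.0000] = 0.0000
Node dd (S = 40.14): V_dd = 1/1.03·[0.5846·0.0000 + 0.4154·0.0000] = 0.0000
Node u (S = 123.5): V_u = 1/1.03·[0.5846·53.1915 + 0.4154·0.0000] = 30.1908
Node d (S = 61.75): V_d = 1/1.03·[0.5846·0.0000 + 0.4154·0.0000] = 0.0000
Node 0 (S = 95): V_0 = 1/1.03·[0.5846·30.1908 + 0.4154·0.0000] = 17.1359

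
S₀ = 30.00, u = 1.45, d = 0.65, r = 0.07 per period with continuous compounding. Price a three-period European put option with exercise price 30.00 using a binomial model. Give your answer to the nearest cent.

5.18

Risk-neutral probability p = (e^0.07 − 0.65)/(1.45 − 0.65) = 0.4225/0.8000 = 0.5281
Terminal stock prices: S_uuu = 91.46, S_uud = 41, S_udd = 18.38, S_ddd = 8.239
Terminal payoffs (K − S): max(-61.46, 0) = 0, max(-11, 0) = 0, max(11.62, 0) = 11.62, max(21.76, 0) = 21.76
Node uu (S = 63.08): V_uu = e^(−0.07)·[0.5281·0.0000 + 0.4719·0.0000] = 0.0000
Node ud (S = 28.28): V_ud = e^(−0.07)·[0.5281·0.0000 + 0.4719·11.6212] = 5.1129
Node dd (S = 12.68): V_dd = e^(−0.07)·[0.5281·11.6212 + 0.4719·21.7613] = 15.2968
Node u (S = 43.5): V_u = e^(−0.07)·[0.5281·0.0000 + 0.4719·5.1129] = 2.2495
Node d (S = 19.5): V_d = e^(−0.07)·[0.5281·5.1129 + 0.4719·15.2968] = 9.2478
Node 0 (S = 30): V_0 = e^(−0.07)·[0.5281·2.2495 + 0.4719·9.2478] = 5.1764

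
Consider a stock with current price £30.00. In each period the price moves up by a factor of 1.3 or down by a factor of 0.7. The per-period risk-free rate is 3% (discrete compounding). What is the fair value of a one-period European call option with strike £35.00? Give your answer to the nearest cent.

£2.14

Risk-neutral probability p = (1 + 0.03 − 0.7)/(1.3 − 0.7) = 0.3300/0.6000 = 0.5500
Terminal stock prices: S_u = 39, S_d = 21
Terminal payoffs (S − K): max(4, 0) = 4, max(-14, 0) = 0
Node 0 (S = 30): V_0 = 1/1.03·[0.5500·4.0000 + 0.4500·0.0000] = 2.1359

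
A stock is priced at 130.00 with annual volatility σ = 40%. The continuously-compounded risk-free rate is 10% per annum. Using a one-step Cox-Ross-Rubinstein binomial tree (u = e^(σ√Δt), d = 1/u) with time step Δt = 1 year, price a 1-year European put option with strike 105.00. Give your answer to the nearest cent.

7.61

CRR parameters: u = e^(σ√Δt) = e^(0.4·√1) = 1.4918, d = 1/u = 0.6703
Per-period rate: rΔt = 0.1·1 = 0.1, so R = e^0.1 = 1.1052
Risk-neutral probability p = (e^0.1 − 0.6703)/(1.4918 − 0.6703) = 0.4349/0.8215 = 0.5293
Terminal stock prices: S_u = 193.9, S_d = 87.14
Terminal payoffs (K − S): max(-88.94, 0) = 0, max(17.86, 0) = 17.86
Node 0 (S = 130): V_0 = e^(−0.1)·[0.5293·0.0000 + 0.4707·17.8584] = 7.6055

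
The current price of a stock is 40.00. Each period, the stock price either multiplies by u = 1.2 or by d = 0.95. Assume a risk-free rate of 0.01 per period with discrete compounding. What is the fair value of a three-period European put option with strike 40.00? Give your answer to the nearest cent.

Risk-neutral probability p = (1 + 0.01 − 0.95)/(1.2 − 0.95) = 0.0600/0.2500 = 0.2400
Terminal stock prices: S_uuu = 69.12, S_uud = 54.72, S_udd = 43.32, S_ddd = 34.29
Terminal payoffs (K − S): max(-29.12, 0) = 0, max(-14.72, 0) = 0, max(-3.32, 0) = 0, max(5.705, 0) = 5.705
Node uu (S = 57.6): V_uu = 1/1.01·[0.2400·0.0000 + 0.7600·0.0000] = 0.0000
Node ud (S = 45.6): V_ud = 1/1.01·[0.2400·0.0000 + 0.7600·0.0000] = 0.0000
Node dd (S = 36.1): V_dd = 1/1.01·[0.2400·0.0000 + 0.7600·5.7050] = 4.2929
Node u (S = 48): V_u = 1/1.01·[0.2400·0.0000 + 0.7600·0.0000] = 0.0000
Node d (S = 38): V_d = 1/1.01·[0.2400·0.0000 + 0.7600·4.2929] = 3.2303
Node 0 (S = 40): V_0 = 1/1.01·[0.2400·0.0000 + 0.7600·3.2303] = 2.4307

2.43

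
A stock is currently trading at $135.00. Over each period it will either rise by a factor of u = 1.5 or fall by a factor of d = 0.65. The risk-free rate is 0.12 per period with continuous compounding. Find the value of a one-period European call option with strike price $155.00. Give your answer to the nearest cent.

$23.67

Risk-neutral probability p = (e^0.12 − 0.65)/(1.5 − 0.65) = 0.4775/0.8500 = 0.5618
Terminal stock prices: S_u = 202.5, S_d = 87.75
Terminal payoffs (S − K): max(47.5, 0) = 47.5, max(-67.25, 0) = 0
Node 0 (S = 135): V_0 = e^(−0.12)·[0.5618·47.5000 + 0.4382·0.0000] = 23.6663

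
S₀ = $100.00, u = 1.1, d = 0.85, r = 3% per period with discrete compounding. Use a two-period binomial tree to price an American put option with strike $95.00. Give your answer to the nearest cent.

Risk-neutral probability p = (1 + 0.03 − 0.85)/(1.1 − 0.85) = 0.1800/0.2500 = 0.7200
Terminal stock prices: S_uu = 121, S_ud = 93.5, S_dd = 72.25
Terminal payoffs (K − S): max(-26, 0) = 0, max(1.5, 0) = 1.5, max(22.75, 0) = 22.75
Node u (S = 110): continuation = 1/1.03·[0.7200·0.0000 + 0.2800·1.5000] = 0.4078; exercise value = 0.0000 ≤ continuation, so V_u = 0.4078
Node d (S = 85): continuation = 1/1.03·[0.7200·1.5000 + 0.2800·22.7500] = 7.2330; exercise value = 10.0000 > continuation, so V_d = 10.0000 (exercise)
Node 0 (S = 100): continuation = 1/1.03·[0.7200·0.4078 + 0.2800·10.0000] = 3.0035; exercise value = 0.0000 ≤ continuation, so V_0 = 3.0035

$3.00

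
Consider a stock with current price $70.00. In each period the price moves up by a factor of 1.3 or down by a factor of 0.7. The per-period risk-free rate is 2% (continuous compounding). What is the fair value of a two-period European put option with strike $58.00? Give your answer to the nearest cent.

Risk-neutral probability p = (e^0.02 − 0.7)/(1.3 − 0.7) = 0.3202/0.6000 = 0.5337
Terminal stock prices: S_uu = 118.3, S_ud = 63.7, S_dd = 34.3
Terminal payoffs (K − S): max(-60.3, 0) = 0, max(-5.7, 0) = 0, max(23.7, 0) = 23.7
Node u (S = 91): V_u = e^(−0.02)·[0.5337·0.0000 + 0.4663·0.0000] = 0.0000
Node d (S = 49): V_d = e^(−0.02)·[0.5337·0.0000 + 0.4663·23.7000] = 10.8332
Node 0 (S = 70): V_0 = e^(−0.02)·[0.5337·0.0000 + 0.4663·10.8332] = 4.9518

$4.95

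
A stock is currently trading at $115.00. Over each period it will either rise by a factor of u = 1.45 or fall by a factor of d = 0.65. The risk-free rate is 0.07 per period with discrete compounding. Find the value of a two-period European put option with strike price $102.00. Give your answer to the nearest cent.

Risk-neutral probability p = (1 + 0.07 − 0.65)/(1.45 − 0.65) = 0.4200/0.8000 = 0.5250
Terminal stock prices: S_uu = 241.8, S_ud = 108.4, S_dd = 48.59
Terminal payoffs (K − S): max(-139.8, 0) = 0, max(-6.388, 0) = 0, max(53.41, 0) = 53.41
Node u (S = 166.8): V_u = 1/1.07·[0.5250·0.0000 + 0.4750·0.0000] = 0.0000
Node d (S = 74.75): V_d = 1/1.07·[0.5250·0.0000 + 0.4750·53.4125] = 23.7112
Node 0 (S = 115): V_0 = 1/1.07·[0.5250·0.0000 + 0.4750·23.7112] = 10.5260

$10.53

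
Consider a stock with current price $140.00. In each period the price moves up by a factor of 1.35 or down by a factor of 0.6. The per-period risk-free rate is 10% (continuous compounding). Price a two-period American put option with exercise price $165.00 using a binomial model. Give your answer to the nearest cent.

$33.21

Risk-neutral probability p = (e^0.1 − 0.6)/(1.35 − 0.6) = 0.5052/0.7500 = 0.6736
Terminal stock prices: S_uu = 255.2, S_ud = 113.4, S_dd = 50.4
Terminal payoffs (K − S): max(-90.15, 0) = 0, max(51.6, 0) = 51.6, max(114.6, 0) = 114.6
Node u (S = 189): continuation = e^(−0.1)·[0.6736·0.0000 + 0.3264·51.6000] = 15.2413; exercise value = 0.0000 ≤ continuation, so V_u = 15.2413
Node d (S = 84): continuation = e^(−0.1)·[0.6736·51.6000 + 0.3264·114.6000] = 65.2982; exercise value = 81.0000 > continuation, so V_d = 81.0000 (exercise)
Node 0 (S = 140): continuation = e^(−0.1)·[0.6736·15.2413 + 0.3264·81.0000] = 33.2143; exercise value = 25.0000 ≤ continuation, so V_0 = 33.2143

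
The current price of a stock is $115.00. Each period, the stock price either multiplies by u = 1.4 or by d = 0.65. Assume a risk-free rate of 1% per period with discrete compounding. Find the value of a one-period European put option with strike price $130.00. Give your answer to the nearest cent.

$28.45

Risk-neutral probability p = (1 + 0.01 − 0.65)/(1.4 − 0.65) = 0.3600/0.7500 = 0.4800
Terminal stock prices: S_u = 161, S_d = 74.75
Terminal payoffs (K − S): max(-31, 0) = 0, max(55.25, 0) = 55.25
Node 0 (S = 115): V_0 = 1/1.01·[0.4800·0.0000 + 0.5200·55.2500] = 28.4455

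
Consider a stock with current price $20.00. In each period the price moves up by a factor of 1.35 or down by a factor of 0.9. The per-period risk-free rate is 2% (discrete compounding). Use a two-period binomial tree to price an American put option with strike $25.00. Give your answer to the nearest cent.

$5.16

Risk-neutral probability p = (1 + 0.02 − 0.9)/(1.35 − 0.9) = 0.1200/0.4500 = 0.2667
Terminal stock prices: S_uu = 36.45, S_ud = 24.3, S_dd = 16.2
Terminal payoffs (K − S): max(-11.45, 0) = 0, max(0.7, 0) = 0.7, max(8.8, 0) = 8.8
Node u (S = 27): continuation = 1/1.02·[0.2667·0.0000 + 0.7333·0.7000] = 0.5033; exercise value = 0.0000 ≤ continuation, so V_u = 0.5033
Node d (S = 18): continuation = 1/1.02·[0.2667·0.7000 + 0.7333·8.8000] = 6.5098; exercise value = 7.0000 > continuation, so V_d = 7.0000 (exercise)
Node 0 (S = 20): continuation = 1/1.02·[0.2667·0.5033 + 0.7333·7.0000] = 5.1643; exercise value = 5.0000 ≤ continuation, so V_0 = 5.1643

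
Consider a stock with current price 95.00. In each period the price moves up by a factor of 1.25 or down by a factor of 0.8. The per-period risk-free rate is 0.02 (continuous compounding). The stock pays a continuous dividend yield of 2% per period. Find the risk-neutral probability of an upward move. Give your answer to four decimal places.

Per-period risk-free factor R = e^0.02 = 1.0202; dividend-adjusted growth = e^(0.02−0.02) = 1.0000.
Risk-neutral probability p = (1.0000 − 0.8)/(1.25 − 0.8) = 0.2000/0.4500 = 0.4444

p = 0.4444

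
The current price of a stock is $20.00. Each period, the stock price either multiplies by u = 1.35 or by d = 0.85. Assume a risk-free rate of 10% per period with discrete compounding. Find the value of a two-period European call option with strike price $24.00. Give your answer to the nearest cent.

$2.57

Risk-neutral probability p = (1 + 0.1 − 0.85)/(1.35 − 0.85) = 0.2500/0.5000 = 0.5000
Terminal stock prices: S_uu = 36.45, S_ud = 22.95, S_dd = 14.45
Terminal payoffs (S − K): max(12.45, 0) = 12.45, max(-1.05, 0) = 0, max(-9.55, 0) = 0
Node u (S = 27): V_u = 1/1.1·[0.5000·12.4500 + 0.5000·0.0000] = 5.6591
Node d (S = 17): V_d = 1/1.1·[0.5000·0.0000 + 0.5000·0.0000] = 0.0000
Node 0 (S = 20): V_0 = 1/1.1·[0.5000·5.6591 + 0.5000·0.0000] = 2.5723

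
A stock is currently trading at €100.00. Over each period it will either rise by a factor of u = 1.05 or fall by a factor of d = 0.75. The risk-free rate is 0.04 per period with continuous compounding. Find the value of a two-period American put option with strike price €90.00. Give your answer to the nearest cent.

Risk-neutral probability p = (e^0.04 − 0.75)/(1.05 − 0.75) = 0.2908/0.3000 = 0.9694
Terminal stock prices: S_uu = 110.2, S_ud = 78.75, S_dd = 56.25
Terminal payoffs (K − S): max(-20.25, 0) = 0, max(11.25, 0) = 11.25, max(33.75, 0) = 33.75
Node u (S = 105): continuation = e^(−0.04)·[0.9694·0.0000 + 0.0306·11.2500] = 0.3311; exercise value = 0.0000 ≤ continuation, so V_u = 0.3311
Node d (S = 75): continuation = e^(−0.04)·[0.9694·11.2500 + 0.0306·33.7500] = 11.4710; exercise value = 15.0000 > continuation, so V_d = 15.0000 (exercise)
Node 0 (S = 100): continuation = e^(−0.04)·[0.9694·0.3311 + 0.0306·15.0000] = 0.7498; exercise value = 0.0000 ≤ continuation, so V_0 = 0.7498

€0.75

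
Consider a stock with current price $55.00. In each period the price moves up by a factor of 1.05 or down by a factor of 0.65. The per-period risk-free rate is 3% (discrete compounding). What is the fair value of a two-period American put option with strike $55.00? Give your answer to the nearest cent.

Risk-neutral probability p = (1 + 0.03 − 0.65)/(1.05 − 0.65) = 0.3800/0.4000 = 0.9500
Terminal stock prices: S_uu = 60.64, S_ud = 37.54, S_dd = 23.24
Terminal payoffs (K − S): max(-5.638, 0) = 0, max(17.46, 0) = 17.46, max(31.76, 0) = 31.76
Node u (S = 57.75): continuation = 1/1.03·[0.9500·0.0000 + 0.0500·17.4625] = 0.8477; exercise value = 0.0000 ≤ continuation, so V_u = 0.8477
Node d (S = 35.75): continuation = 1/1.03·[0.9500·17.4625 + 0.0500·31.7625] = 17.6481; exercise value = 19.2500 > continuation, so V_d = 19.2500 (exercise)
Node 0 (S = 55): continuation = 1/1.03·[0.9500·0.8477 + 0.0500·19.2500] = 1.7163; exercise value = 0.0000 ≤ continuation, so V_0 = 1.7163

$1.72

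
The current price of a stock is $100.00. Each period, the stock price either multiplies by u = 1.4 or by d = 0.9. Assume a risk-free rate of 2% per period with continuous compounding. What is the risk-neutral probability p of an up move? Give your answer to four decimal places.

Risk-neutral probability p = (e^0.02 − 0.9)/(1.4 − 0.9) = 0.1202/0.5000 = 0.2404

p = 0.2404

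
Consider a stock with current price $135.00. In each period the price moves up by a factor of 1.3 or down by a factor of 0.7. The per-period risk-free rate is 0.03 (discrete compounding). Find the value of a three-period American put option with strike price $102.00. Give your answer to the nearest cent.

Risk-neutral probability p = (1 + 0.03 − 0.7)/(1.3 − 0.7) = 0.3300/0.6000 = 0.5500
Terminal stock prices: S_uuu = 296.6, S_uud = 159.7, S_udd = 85.99, S_ddd = 46.3
Terminal payoffs (K − S): max(-194.6, 0) = 0, max(-57.71, 0) = 0, max(16.01, 0) = 16.01, max(55.7, 0) = 55.7
Node uu (S = 228.2): continuation = 1/1.03·[0.5500·0.0000 + 0.4500·0.0000] = 0.0000; exercise value = 0.0000 ≤ continuation, so V_uu = 0.0000
Node ud (S = 122.8): continuation = 1/1.03·[0.5500·0.0000 + 0.4500·16.0050] = 6.9925; exercise value = 0.0000 ≤ continuation, so V_ud = 6.9925
Node dd (S = 66.15): continuation = 1/1.03·[0.5500·16.0050 + 0.4500·55.6950] = 32.8791; exercise value = 35.8500 > continuation, so V_dd = 35.8500 (exercise)
Node u (S = 175.5): continuation = 1/1.03·[0.5500·0.0000 + 0.4500·6.9925] = 3.0550; exercise value = 0.0000 ≤ continuation, so V_u = 3.0550
Node d (S = 94.5): continuation = 1/1.03·[0.5500·6.9925 + 0.4500·35.8500] = 19.3965; exercise value = 7.5000 ≤ continuation, so V_d = 19.3965
Node 0 (S = 135): continuation = 1/1.03·[0.5500·3.0550 + 0.4500·19.3965] = 10.1055; exercise value = 0.0000 ≤ continuation, so V_0 = 10.1055

$10.11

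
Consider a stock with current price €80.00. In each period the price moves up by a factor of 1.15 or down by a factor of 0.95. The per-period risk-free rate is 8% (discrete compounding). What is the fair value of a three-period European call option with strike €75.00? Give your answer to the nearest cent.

Risk-neutral probability p = (1 + 0.08 − 0.95)/(1.15 − 0.95) = 0.1300/0.2000 = 0.6500
Terminal stock prices: S_uuu = 121.7, S_uud = 100.5, S_udd = 83.03, S_ddd = 68.59
Terminal payoffs (S − K): max(46.67, 0) = 46.67, max(25.51, 0) = 25.51, max(8.03, 0) = 8.03, max(-6.41, 0) = 0
Node uu (S = 105.8): V_uu = 1/1.08·[0.6500·46.6700 + 0.3500·25.5100] = 36.3556
Node ud (S = 87.4): V_ud = 1/1.08·[0.6500·25.5100 + 0.3500·8.0300] = 17.9556
Node dd (S = 72.2): V_dd = 1/1.08·[0.6500·8.0300 + 0.3500·0.0000] = 4.8329
Node u (S = 92): V_u = 1/1.08·[0.6500·36.3556 + 0.3500·17.9556] = 27.6996
Node d (S = 76): V_d = 1/1.08·[0.6500·17.9556 + 0.3500·4.8329] = 12.3728
Node 0 (S = 80): V_0 = 1/1.08·[0.6500·27.6996 + 0.3500·12.3728] = 20.6807

€20.68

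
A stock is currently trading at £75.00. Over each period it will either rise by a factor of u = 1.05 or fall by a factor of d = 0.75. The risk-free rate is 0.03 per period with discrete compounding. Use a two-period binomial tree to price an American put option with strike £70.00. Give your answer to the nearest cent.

Risk-neutral probability p = (1 + 0.03 − 0.75)/(1.05 − 0.75) = 0.2800/0.3000 = 0.9333
Terminal stock prices: S_uu = 82.69, S_ud = 59.06, S_dd = 42.19
Terminal payoffs (K − S): max(-12.69, 0) = 0, max(10.94, 0) = 10.94, max(27.81, 0) = 27.81
Node u (S = 78.75): continuation = 1/1.03·[0.9333·0.0000 + 0.0667·10.9375] = 0.7079; exercise value = 0.0000 ≤ continuation, so V_u = 0.7079
Node d (S = 56.25): continuation = 1/1.03·[0.9333·10.9375 + 0.0667·27.8125] = 11.7112; exercise value = 13.7500 > continuation, so V_d = 13.7500 (exercise)
Node 0 (S = 75): continuation = 1/1.03·[0.9333·0.7079 + 0.0667·13.7500] = 1.5315; exercise value = 0.0000 ≤ continuation, so V_0 = 1.5315

£1.53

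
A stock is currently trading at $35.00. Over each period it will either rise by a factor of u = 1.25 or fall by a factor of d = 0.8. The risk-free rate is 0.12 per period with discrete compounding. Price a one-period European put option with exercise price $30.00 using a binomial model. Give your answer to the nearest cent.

$0.52

Risk-neutral probability p = (1 + 0.12 − 0.8)/(1.25 − 0.8) = 0.3200/0.4500 = 0.7111
Terminal stock prices: S_u = 43.75, S_d = 28
Terminal payoffs (K − S): max(-13.75, 0) = 0, max(2, 0) = 2
Node 0 (S = 35): V_0 = 1/1.12·[0.7111·0.0000 + 0.2889·2.0000] = 0.5159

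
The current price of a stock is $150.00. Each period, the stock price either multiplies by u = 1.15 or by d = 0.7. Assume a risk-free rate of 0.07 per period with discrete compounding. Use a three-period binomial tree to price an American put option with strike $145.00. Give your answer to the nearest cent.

$10.34

Risk-neutral probability p = (1 + 0.07 − 0.7)/(1.15 − 0.7) = 0.3700/0.4500 = 0.8222
Terminal stock prices: S_uuu = 228.1, S_uud = 138.9, S_udd = 84.52, S_ddd = 51.45
Terminal payoffs (K − S): max(-83.13, 0) = 0, max(6.138, 0) = 6.138, max(60.48, 0) = 60.48, max(93.55, 0) = 93.55
Node uu (S = 198.4): continuation = 1/1.07·[0.8222·0.0000 + 0.1778·6.1375] = 1.0197; exercise value = 0.0000 ≤ continuation, so V_uu = 1.0197
Node ud (S = 120.7): continuation = 1/1.07·[0.8222·6.1375 + 0.1778·60.4750] = 14.7640; exercise value = 24.2500 > continuation, so V_ud = 24.2500 (exercise)
Node dd (S = 73.5): continuation = 1/1.07·[0.8222·60.4750 + 0.1778·93.5500] = 62.0140; exercise value = 71.5000 > continuation, so V_dd = 71.5000 (exercise)
Node u (S = 172.5): continuation = 1/1.07·[0.8222·1.0197 + 0.1778·24.2500] = 4.8127; exercise value = 0.0000 ≤ continuation, so V_u = 4.8127
Node d (S = 105): continuation = 1/1.07·[0.8222·24.2500 + 0.1778·71.5000] = 30.5140; exercise value = 40.0000 > continuation, so V_d = 40.0000 (exercise)
Node 0 (S = 150): continuation = 1/1.07·[0.8222·4.8127 + 0.1778·40.0000] = 10.3441; exercise value = 0.0000 ≤ continuation, so V_0 = 10.3441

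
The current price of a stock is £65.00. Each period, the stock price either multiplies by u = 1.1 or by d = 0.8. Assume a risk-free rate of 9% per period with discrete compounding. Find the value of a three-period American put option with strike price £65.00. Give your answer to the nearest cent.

£0.66

Risk-neutral probability p = (1 + 0.09 − 0.8)/(1.1 − 0.8) = 0.2900/0.3000 = 0.9667
Terminal stock prices: S_uuu = 86.52, S_uud = 62.92, S_udd = 45.76, S_ddd = 33.28
Terminal payoffs (K − S): max(-21.52, 0) = 0, max(2.08, 0) = 2.08, max(19.24, 0) = 19.24, max(31.72, 0) = 31.72
Node uu (S = 78.65): continuation = 1/1.09·[0.9667·0.0000 + 0.0333·2.0800] = 0.0636; exercise value = 0.0000 ≤ continuation, so V_uu = 0.0636
Node ud (S = 57.2): continuation = 1/1.09·[0.9667·2.0800 + 0.0333·19.2400] = 2.4330; exercise value = 7.8000 > continuation, so V_ud = 7.8000 (exercise)
Node dd (S = 41.6): continuation = 1/1.09·[0.9667·19.2400 + 0.0333·31.7200] = 18.0330; exercise value = 23.4000 > continuation, so V_dd = 23.4000 (exercise)
Node u (S = 71.5): continuation = 1/1.09·[0.9667·0.0636 + 0.0333·7.8000] = 0.2949; exercise value = 0.0000 ≤ continuation, so V_u = 0.2949
Node d (S = 52): continuation = 1/1.09·[0.9667·7.8000 + 0.0333·23.4000] = 7.6330; exercise value = 13.0000 > continuation, so V_d = 13.0000 (exercise)
Node 0 (S = 65): continuation = 1/1.09·[0.9667·0.2949 + 0.0333·13.0000] = 0.6591; exercise value = 0.0000 ≤ continuation, so V_0 = 0.6591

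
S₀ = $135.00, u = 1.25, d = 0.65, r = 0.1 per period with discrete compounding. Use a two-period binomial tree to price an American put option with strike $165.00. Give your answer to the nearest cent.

$30.00

Risk-neutral probability p = (1 + 0.1 − 0.65)/(1.25 − 0.65) = 0.4500/0.6000 = 0.7500
Terminal stock prices: S_uu = 210.9, S_ud = 109.7, S_dd = 57.04
Terminal payoffs (K − S): max(-45.94, 0) = 0, max(55.31, 0) = 55.31, max(108, 0) = 108
Node u (S = 168.8): continuation = 1/1.1·[0.7500·0.0000 + 0.2500·55.3125] = 12.5710; exercise value = 0.0000 ≤ continuation, so V_u = 12.5710
Node d (S = 87.75): continuation = 1/1.1·[0.7500·55.3125 + 0.2500·107.9625] = 62.2500; exercise value = 77.2500 > continuation, so V_d = 77.2500 (exercise)
Node 0 (S = 135): continuation = 1/1.1·[0.7500·12.5710 + 0.2500·77.2500] = 26.1280; exercise value = 30.0000 > continuation, so V_0 = 30.0000 (exercise)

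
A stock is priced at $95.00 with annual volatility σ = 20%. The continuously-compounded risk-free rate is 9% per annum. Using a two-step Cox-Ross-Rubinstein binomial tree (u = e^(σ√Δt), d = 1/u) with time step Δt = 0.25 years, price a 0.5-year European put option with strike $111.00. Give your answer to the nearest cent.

CRR parameters: u = e^(σ√Δt) = e^(0.2·√0.25) = 1.1052, d = 1/u = 0.9048
Per-period rate: rΔt = 0.09·0.25 = 0.0225, so R = e^0.0225 = 1.0228
Risk-neutral probability p = (e^0.0225 − 0.9048)/(1.1052 − 0.9048) = 0.1179/0.2003 = 0.5886
Terminal stock prices: S_uu = 116, S_ud = 95, S_dd = 77.78
Terminal payoffs (K − S): max(-5.033, 0) = 0, max(16, 0) = 16, max(33.22, 0) = 33.22
Node u (S = 105): V_u = e^(−0.0225)·[0.5886·0.0000 + 0.4114·16.0000] = 6.4358
Node d (S = 85.96): V_d = e^(−0.0225)·[0.5886·16.0000 + 0.4114·33.2206] = 22.5708
Node 0 (S = 95): V_0 = e^(−0.0225)·[0.5886·6.4358 + 0.4114·22.5708] = 12.7828

$12.78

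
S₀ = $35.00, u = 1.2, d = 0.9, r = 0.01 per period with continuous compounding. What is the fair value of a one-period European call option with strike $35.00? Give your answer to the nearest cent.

$2.54

Risk-neutral probability p = (e^0.01 − 0.9)/(1.2 − 0.9) = 0.1101/0.3000 = 0.3668
Terminal stock prices: S_u = 42, S_d = 31.5
Terminal payoffs (S − K): max(7, 0) = 7, max(-3.5, 0) = 0
Node 0 (S = 35): V_0 = e^(−0.01)·[0.3668·7.0000 + 0.6332·0.0000] = 2.5423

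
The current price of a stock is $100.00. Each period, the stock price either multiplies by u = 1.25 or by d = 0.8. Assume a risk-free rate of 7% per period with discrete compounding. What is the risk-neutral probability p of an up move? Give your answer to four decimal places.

p = 0.6000

Risk-neutral probability p = (1 + 0.07 − 0.8)/(1.25 − 0.8) = 0.2700/0.4500 = 0.6000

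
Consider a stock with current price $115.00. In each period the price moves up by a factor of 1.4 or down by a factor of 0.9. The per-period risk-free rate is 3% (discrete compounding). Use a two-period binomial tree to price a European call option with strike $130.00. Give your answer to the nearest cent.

Risk-neutral probability p = (1 + 0.03 − 0.9)/(1.4 − 0.9) = 0.1300/0.5000 = 0.2600
Terminal stock prices: S_uu = 225.4, S_ud = 144.9, S_dd = 93.15
Terminal payoffs (S − K): max(95.4, 0) = 95.4, max(14.9, 0) = 14.9, max(-36.85, 0) = 0
Node u (S = 161): V_u = 1/1.03·[0.2600·95.4000 + 0.7400·14.9000] = 34.7864
Node d (S = 103.5): V_d = 1/1.03·[0.2600·14.9000 + 0.7400·0.0000] = 3.7612
Node 0 (S = 115): V_0 = 1/1.03·[0.2600·34.7864 + 0.7400·3.7612] = 11.4832

$11.48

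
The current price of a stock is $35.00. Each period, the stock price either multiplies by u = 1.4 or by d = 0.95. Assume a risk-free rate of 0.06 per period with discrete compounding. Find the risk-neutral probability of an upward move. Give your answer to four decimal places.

Risk-neutral probability p = (1 + 0.06 − 0.95)/(1.4 − 0.95) = 0.1100/0.4500 = 0.2444

p = 0.2444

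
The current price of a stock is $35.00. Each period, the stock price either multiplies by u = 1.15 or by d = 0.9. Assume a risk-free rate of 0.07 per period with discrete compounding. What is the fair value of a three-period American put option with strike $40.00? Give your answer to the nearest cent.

Risk-neutral probability p = (1 + 0.07 − 0.9)/(1.15 − 0.9) = 0.1700/0.2500 = 0.6800
Terminal stock prices: S_uuu = 53.23, S_uud = 41.66, S_udd = 32.6, S_ddd = 25.52
Terminal payoffs (K − S): max(-13.23, 0) = 0, max(-1.659, 0) = 0, max(7.398, 0) = 7.398, max(14.48, 0) = 14.48
Node uu (S = 46.29): continuation = 1/1.07·[0.6800·0.0000 + 0.3200·0.0000] = 0.0000; exercise value = 0.0000 ≤ continuation, so V_uu = 0.0000
Node ud (S = 36.23): continuation = 1/1.07·[0.6800·0.0000 + 0.3200·7.3975] = 2.2123; exercise value = 3.7750 > continuation, so V_ud = 3.7750 (exercise)
Node dd (S = 28.35): continuation = 1/1.07·[0.6800·7.3975 + 0.3200·14.4850] = 9.0332; exercise value = 11.6500 > continuation, so V_dd = 11.6500 (exercise)
Node u (S = 40.25): continuation = 1/1.07·[0.6800·0.0000 + 0.3200·3.7750] = 1.1290; exercise value = 0.0000 ≤ continuation, so V_u = 1.1290
Node d (S = 31.5): continuation = 1/1.07·[0.6800·3.7750 + 0.3200·11.6500] = 5.8832; exercise value = 8.5000 > continuation, so V_d = 8.5000 (exercise)
Node 0 (S = 35): continuation = 1/1.07·[0.6800·1.1290 + 0.3200·8.5000] = 3.2595; exercise value = 5.0000 > continuation, so V_0 = 5.0000 (exercise)

$5.00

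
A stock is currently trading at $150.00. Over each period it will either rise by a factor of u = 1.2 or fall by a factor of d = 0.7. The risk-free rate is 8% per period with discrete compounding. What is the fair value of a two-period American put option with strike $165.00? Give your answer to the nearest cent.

$19.43

Risk-neutral probability p = (1 + 0.08 − 0.7)/(1.2 − 0.7) = 0.3800/0.5000 = 0.7600
Terminal stock prices: S_uu = 216, S_ud = 126, S_dd = 73.5
Terminal payoffs (K − S): max(-51, 0) = 0, max(39, 0) = 39, max(91.5, 0) = 91.5
Node u (S = 180): continuation = 1/1.08·[0.7600·0.0000 + 0.2400·39.0000] = 8.6667; exercise value = 0.0000 ≤ continuation, so V_u = 8.6667
Node d (S = 105): continuation = 1/1.08·[0.7600·39.0000 + 0.2400·91.5000] = 47.7778; exercise value = 60.0000 > continuation, so V_d = 60.0000 (exercise)
Node 0 (S = 150): continuation = 1/1.08·[0.7600·8.6667 + 0.2400·60.0000] = 19.4321; exercise value = 15.0000 ≤ continuation, so V_0 = 19.4321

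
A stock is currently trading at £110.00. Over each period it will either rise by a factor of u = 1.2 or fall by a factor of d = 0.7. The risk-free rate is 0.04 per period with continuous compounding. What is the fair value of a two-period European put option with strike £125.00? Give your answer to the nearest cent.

Risk-neutral probability p = (e^0.04 − 0.7)/(1.2 − 0.7) = 0.3408/0.5000 = 0.6816
Terminal stock prices: S_uu = 158.4, S_ud = 92.4, S_dd = 53.9
Terminal payoffs (K − S): max(-33.4, 0) = 0, max(32.6, 0) = 32.6, max(71.1, 0) = 71.1
Node u (S = 132): V_u = e^(−0.04)·[0.6816·0.0000 + 0.3184·32.6000] = 9.9722
Node d (S = 77): V_d = e^(−0.04)·[0.6816·32.6000 + 0.3184·71.1000] = 43.0987
Node 0 (S = 110): V_0 = e^(−0.04)·[0.6816·9.9722 + 0.3184·43.0987] = 19.7144

£19.71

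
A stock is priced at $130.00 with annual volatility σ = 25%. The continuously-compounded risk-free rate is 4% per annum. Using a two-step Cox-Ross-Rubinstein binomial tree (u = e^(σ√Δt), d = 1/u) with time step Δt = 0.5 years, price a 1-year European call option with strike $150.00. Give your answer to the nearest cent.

$8.88

CRR parameters: u = e^(σ√Δt) = e^(0.25·√0.5) = 1.1934, d = 1/u = 0.8380
Per-period rate: rΔt = 0.04·0.5 = 0.02, so R = e^0.02 = 1.0202
Risk-neutral probability p = (e^0.02 − 0.8380)/(1.1934 − 0.8380) = 0.1822/0.3554 = 0.5128
Terminal stock prices: S_uu = 185.1, S_ud = 130, S_dd = 91.28
Terminal payoffs (S − K): max(35.14, 0) = 35.14, max(-20, 0) = 0, max(-58.72, 0) = 0
Node u (S = 155.1): V_u = e^(−0.02)·[0.5128·35.1355 + 0.4872·0.0000] = 17.6594
Node d (S = 108.9): V_d = e^(−0.02)·[0.5128·0.0000 + 0.4872·0.0000] = 0.0000
Node 0 (S = 130): V_0 = e^(−0.02)·[0.5128·17.6594 + 0.4872·0.0000] = 8.8758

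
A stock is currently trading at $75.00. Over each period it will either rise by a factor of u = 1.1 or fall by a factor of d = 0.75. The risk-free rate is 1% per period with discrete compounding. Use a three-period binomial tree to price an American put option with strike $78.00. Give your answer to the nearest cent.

Risk-neutral probability p = (1 + 0.01 − 0.75)/(1.1 − 0.75) = 0.2600/0.3500 = 0.7429
Terminal stock prices: S_uuu = 99.83, S_uud = 68.06, S_udd = 46.41, S_ddd = 31.64
Terminal payoffs (K − S): max(-21.83, 0) = 0, max(9.937, 0) = 9.937, max(31.59, 0) = 31.59, max(46.36, 0) = 46.36
Node uu (S = 90.75): continuation = 1/1.01·[0.7429·0.0000 + 0.2571·9.9375] = 2.5301; exercise value = 0.0000 ≤ continuation, so V_uu = 2.5301
Node ud (S = 61.88): continuation = 1/1.01·[0.7429·9.9375 + 0.2571·31.5938] = 15.3527; exercise value = 16.1250 > continuation, so V_ud = 16.1250 (exercise)
Node dd (S = 42.19): continuation = 1/1.01·[0.7429·31.5938 + 0.2571·46.3594] = 35.0402; exercise value = 35.8125 > continuation, so V_dd = 35.8125 (exercise)
Node u (S = 82.5): continuation = 1/1.01·[0.7429·2.5301 + 0.2571·16.1250] = 5.9662; exercise value = 0.0000 ≤ continuation, so V_u = 5.9662
Node d (S = 56.25): continuation = 1/1.01·[0.7429·16.1250 + 0.2571·35.8125] = 20.9777; exercise value = 21.7500 > continuation, so V_d = 21.7500 (exercise)
Node 0 (S = 75): continuation = 1/1.01·[0.7429·5.9662 + 0.2571·21.7500] = 9.9257; exercise value = 3.0000 ≤ continuation, so V_0 = 9.9257

$9.93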